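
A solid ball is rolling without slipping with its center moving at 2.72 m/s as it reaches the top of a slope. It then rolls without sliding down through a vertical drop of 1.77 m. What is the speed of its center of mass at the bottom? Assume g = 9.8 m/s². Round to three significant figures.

The moment of inertia is (2/5)MR², giving k ≡ I/(MR²) = 0.4.
Rolling without slipping gives ω = v/R, so the total kinetic energy is ½Mv² + ½Iω² = ½(1+k)Mv² = (7/10)Mv².
Energy conservation: (7/10)Mv₀² + Mgh = (7/10)Mv², so v² = v₀² + 2gh/(1+k).
v = √(2.72² + 2×9.8×1.77/1.4) = √32.18 ≈ 5.67 m/s.

v ≈ 5.67 m/s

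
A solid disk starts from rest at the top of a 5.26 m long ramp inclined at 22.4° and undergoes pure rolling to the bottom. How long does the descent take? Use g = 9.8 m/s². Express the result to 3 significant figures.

t ≈ 2.06 s

The moment of inertia is (1/2)MR², giving k ≡ I/(MR²) = 0.5.
Newton's second law down the slope: Mg sinθ − f = Ma. The torque equation fR = Iα (with α = a/R) gives f = kMa.
Hence a = g sinθ/(1+k) = 9.8×sin22.4°/1.5 = 2.49 m/s².
Starting from rest, L = ½at², so t = √(2L/a) = √(2×5.26/2.49) ≈ 2.06 s.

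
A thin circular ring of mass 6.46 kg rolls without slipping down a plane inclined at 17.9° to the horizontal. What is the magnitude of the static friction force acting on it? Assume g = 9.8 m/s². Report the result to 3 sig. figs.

f ≈ 9.73 N

Here I = MR², so the shape factor k = I/(MR²) = 1.
Along the incline Mg sinθ − f = Ma, and torque about the center fR = Iα = kMR²(a/R) gives f = kMa.
Combining, a = g sinθ/(1+k) and f = kMa = kMg sinθ/(1+k).
f = 1 × 6.46 × 9.8 × sin17.9° / 2 ≈ 9.73 N.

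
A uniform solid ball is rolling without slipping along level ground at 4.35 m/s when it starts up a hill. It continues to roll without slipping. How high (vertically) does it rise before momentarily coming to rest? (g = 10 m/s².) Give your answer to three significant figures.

With I = (2/5)MR², the ratio k = I/(MR²) is 0.4.
Rolling without slipping gives ω = v/R, so the total kinetic energy is ½Mv² + ½Iω² = ½(1+k)Mv² = (7/10)Mv².
All of this converts to potential energy at the highest point: (7/10)Mv₀² = Mgh.
Thus h = (1+k)v₀²/(2g) = 1.4 × 4.35² / (2 × 10) ≈ 1.32 m.

h ≈ 1.32 m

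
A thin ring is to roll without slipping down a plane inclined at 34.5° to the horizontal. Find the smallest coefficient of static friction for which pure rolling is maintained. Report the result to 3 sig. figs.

μ_min ≈ 0.344

For this body I = MR², i.e. k = I/(MR²) = 1.
Newton's second law down the slope: Mg sinθ − f = Ma. The torque equation fR = Iα (with α = a/R) gives f = kMa.
These give a = g sinθ/(1+k) and the required friction f = kMg sinθ/(1+k).
With N = Mg cosθ, the no-slip condition f ≤ μN gives μ_min = f/N = k tanθ/(1+k).
μ_min = 1 × tan34.5° / 2 ≈ 0.344.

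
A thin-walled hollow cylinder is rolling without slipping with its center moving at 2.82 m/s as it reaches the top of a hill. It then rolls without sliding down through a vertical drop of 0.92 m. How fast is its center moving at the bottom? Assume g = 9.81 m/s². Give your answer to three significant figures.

v ≈ 4.12 m/s

Here I = MR², so the shape factor k = I/(MR²) = 1.
The rolling condition ω = v/R makes the rotational term ½I(v/R)² = ½kMv², so KE_total = ½(1+k)Mv² = Mv².
Conserving energy between top and bottom: Mv² = Mv₀² + Mgh, hence v² = v₀² + 2gh/(1+k).
v = √(2.82² + 2×9.81×0.92/2) = √16.98 ≈ 4.12 m/s.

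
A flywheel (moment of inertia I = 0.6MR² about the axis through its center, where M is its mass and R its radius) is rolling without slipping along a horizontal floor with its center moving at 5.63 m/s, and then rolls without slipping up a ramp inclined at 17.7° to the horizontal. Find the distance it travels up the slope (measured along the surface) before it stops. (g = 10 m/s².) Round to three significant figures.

d ≈ 8.34 m

The moment of inertia is 0.6MR², giving k ≡ I/(MR²) = 0.6.
The rolling condition ω = v/R makes the rotational term ½I(v/R)² = ½kMv², so KE_total = ½(1+k)Mv² = (4/5)Mv².
Setting this equal to Mgh gives the vertical rise h = (1+k)v₀²/(2g) = 1.6×5.63²/(2×10) = 2.536 m.
The distance along the slope is d = h/sinθ = 2.536/sin17.7° ≈ 8.34 m.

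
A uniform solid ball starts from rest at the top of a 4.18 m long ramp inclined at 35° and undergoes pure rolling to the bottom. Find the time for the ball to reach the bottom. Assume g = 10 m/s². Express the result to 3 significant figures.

t ≈ 1.43 s

Here I = (2/5)MR², so the shape factor k = I/(MR²) = 0.4.
Newton's second law down the slope: Mg sinθ − f = Ma. The torque equation fR = Iα (with α = a/R) gives f = kMa.
Hence a = g sinθ/(1+k) = 10×sin35°/1.4 = 4.097 m/s².
Starting from rest, L = ½at², so t = √(2L/a) = √(2×4.18/4.097) ≈ 1.43 s.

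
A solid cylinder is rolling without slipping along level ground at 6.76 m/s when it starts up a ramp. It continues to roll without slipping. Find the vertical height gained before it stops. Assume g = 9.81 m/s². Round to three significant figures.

Here I = (1/2)MR², so the shape factor k = I/(MR²) = 0.5.
Pure rolling means v = ωR; then KE = ½Mv² + ½I(v/R)² = ½(1+k)Mv² = (3/4)Mv².
At the top the kinetic energy is zero, so (3/4)Mv₀² = Mgh.
Thus h = (1+k)v₀²/(2g) = 1.5 × 6.76² / (2 × 9.81) ≈ 3.49 m.

h ≈ 3.49 m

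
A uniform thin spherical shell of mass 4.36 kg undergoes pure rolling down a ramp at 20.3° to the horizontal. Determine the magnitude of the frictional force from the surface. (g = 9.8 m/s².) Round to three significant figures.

f ≈ 5.93 N

For this body I = (2/3)MR², i.e. k = I/(MR²) = 2/3.
Along the incline Mg sinθ − f = Ma, and torque about the center fR = Iα = kMR²(a/R) gives f = kMa.
Combining, a = g sinθ/(1+k) and f = kMa = kMg sinθ/(1+k).
f = (2/3) × 4.36 × 9.8 × sin20.3° / 1.667 ≈ 5.93 N.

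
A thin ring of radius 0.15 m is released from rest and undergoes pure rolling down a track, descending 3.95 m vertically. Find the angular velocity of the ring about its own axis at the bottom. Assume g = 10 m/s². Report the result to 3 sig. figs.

ω ≈ 41.9 rad/s

Here I = MR², so the shape factor k = I/(MR²) = 1.
Since it rolls without slipping, ω = v/R and KE = ½Mv² + ½Iω² = ½(1+k)Mv² = Mv².
Energy conservation Mgh = ½(1+k)Mv² gives v = √(2gh/(1+k)) = √(2 × 10 × 3.95 / 2) = 6.285 m/s.
The angular speed follows from ω = v/R = 6.285/0.15 ≈ 41.9 rad/s.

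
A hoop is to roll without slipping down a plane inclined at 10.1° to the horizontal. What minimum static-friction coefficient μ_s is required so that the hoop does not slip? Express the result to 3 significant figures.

μ_min ≈ 0.0891

With I = MR², the ratio k = I/(MR²) is 1.
Newton's second law down the slope: Mg sinθ − f = Ma. The torque equation fR = Iα (with α = a/R) gives f = kMa.
These give a = g sinθ/(1+k) and the required friction f = kMg sinθ/(1+k).
With N = Mg cosθ, the no-slip condition f ≤ μN gives μ_min = f/N = k tanθ/(1+k).
μ_min = 1 × tan10.1° / 2 ≈ 0.0891.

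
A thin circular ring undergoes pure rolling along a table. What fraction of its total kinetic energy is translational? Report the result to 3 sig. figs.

For this body I = MR², i.e. k = I/(MR²) = 1.
Since ω = v/R, the translational part is ½Mv² and the rotational part is ½I(v/R)² = ½kMv²; the total is ½(1+k)Mv².
The translational fraction is therefore 1/(1+k) = 1/2 ≈ 0.500.

fraction ≈ 0.500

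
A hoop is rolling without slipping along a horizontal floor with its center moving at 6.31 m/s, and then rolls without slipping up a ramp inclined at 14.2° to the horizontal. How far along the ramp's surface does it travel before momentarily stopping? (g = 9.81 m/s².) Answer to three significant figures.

With I = MR², the ratio k = I/(MR²) is 1.
The rolling condition ω = v/R makes the rotational term ½I(v/R)² = ½kMv², so KE_total = ½(1+k)Mv² = Mv².
Setting this equal to Mgh gives the vertical rise h = (1+k)v₀²/(2g) = 2×6.31²/(2×9.81) = 4.059 m.
Along the incline, d = h/sinθ = 4.059/sin14.2° ≈ 16.5 m.

d ≈ 16.5 m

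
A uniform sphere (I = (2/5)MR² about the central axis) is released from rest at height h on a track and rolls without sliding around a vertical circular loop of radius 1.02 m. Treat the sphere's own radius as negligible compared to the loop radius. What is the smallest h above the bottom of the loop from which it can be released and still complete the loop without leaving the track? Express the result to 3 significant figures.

h_min ≈ 2.75 m

The moment of inertia is (2/5)MR², giving k ≡ I/(MR²) = 0.4.
At the top of the loop, the minimum-contact condition is Mg = Mv_top²/r, so v_top² = gr.
With ω = v/R, the kinetic energy at speed v is ½(1+k)Mv² = (7/10)Mv².
Energy conservation from release (height h) to the top (height 2r): Mgh = Mg(2r) + (7/10)M·gr.
Thus h_min = 2r + (1+k)r/2 = r(2 + 1.4/2) = 1.02 × 2.7 ≈ 2.75 m.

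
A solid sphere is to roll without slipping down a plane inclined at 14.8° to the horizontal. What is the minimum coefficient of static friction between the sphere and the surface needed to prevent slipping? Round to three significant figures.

Here I = (2/5)MR², so the shape factor k = I/(MR²) = 0.4.
Newton's second law down the slope: Mg sinθ − f = Ma. The torque equation fR = Iα (with α = a/R) gives f = kMa.
These give a = g sinθ/(1+k) and the required friction f = kMg sinθ/(1+k).
The normal force is N = Mg cosθ, so μ_min = f/N = k tanθ/(1+k).
μ_min = 0.4 × tan14.8° / 1.4 ≈ 0.0755.

μ_min ≈ 0.0755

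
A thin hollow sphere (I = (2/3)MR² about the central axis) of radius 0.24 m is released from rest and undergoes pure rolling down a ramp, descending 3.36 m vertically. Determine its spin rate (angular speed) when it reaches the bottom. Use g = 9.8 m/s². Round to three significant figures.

ω ≈ 26.2 rad/s

With I = (2/3)MR², the ratio k = I/(MR²) is 2/3.
Rolling without slipping gives ω = v/R, so the total kinetic energy is ½Mv² + ½Iω² = ½(1+k)Mv² = (5/6)Mv².
Energy conservation Mgh = ½(1+k)Mv² gives v = √(2gh/(1+k)) = √(2 × 9.8 × 3.36 / 1.667) = 6.286 m/s.
The angular speed follows from ω = v/R = 6.286/0.24 ≈ 26.2 rad/s.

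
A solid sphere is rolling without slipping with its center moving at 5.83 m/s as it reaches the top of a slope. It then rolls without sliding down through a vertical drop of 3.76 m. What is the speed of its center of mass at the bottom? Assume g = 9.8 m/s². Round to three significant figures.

v ≈ 9.31 m/s

Here I = (2/5)MR², so the shape factor k = I/(MR²) = 0.4.
Pure rolling means v = ωR; then KE = ½Mv² + ½I(v/R)² = ½(1+k)Mv² = (7/10)Mv².
Conserving energy between top and bottom: (7/10)Mv² = (7/10)Mv₀² + Mgh, hence v² = v₀² + 2gh/(1+k).
v = √(5.83² + 2×9.8×3.76/1.4) = √86.63 ≈ 9.31 m/s.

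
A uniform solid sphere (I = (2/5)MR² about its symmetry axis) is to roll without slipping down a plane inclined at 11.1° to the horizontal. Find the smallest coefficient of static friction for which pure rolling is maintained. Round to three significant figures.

μ_min ≈ 0.0561

Here I = (2/5)MR², so the shape factor k = I/(MR²) = 0.4.
Newton's second law down the slope: Mg sinθ − f = Ma. The torque equation fR = Iα (with α = a/R) gives f = kMa.
These give a = g sinθ/(1+k) and the required friction f = kMg sinθ/(1+k).
The normal force is N = Mg cosθ, so μ_min = f/N = k tanθ/(1+k).
μ_min = 0.4 × tan11.1° / 1.4 ≈ 0.0561.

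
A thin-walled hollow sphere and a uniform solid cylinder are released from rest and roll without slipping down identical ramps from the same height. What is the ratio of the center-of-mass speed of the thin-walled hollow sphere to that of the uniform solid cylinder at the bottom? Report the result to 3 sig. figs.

v_ratio ≈ 0.949

Each satisfies Mgh = ½(1+k)Mv² with k = I/(MR²), so v ∝ 1/√(1+k).
For the thin-walled hollow sphere k = 2/3; for the uniform solid cylinder k = 0.5.
v₁/v₂ = √((1+k₂)/(1+k₁)) = √(1.5/1.667) ≈ 0.949.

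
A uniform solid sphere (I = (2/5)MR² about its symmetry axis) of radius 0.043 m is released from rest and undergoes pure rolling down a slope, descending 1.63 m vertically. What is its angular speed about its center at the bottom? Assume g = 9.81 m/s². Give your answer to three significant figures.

Here I = (2/5)MR², so the shape factor k = I/(MR²) = 0.4.
Rolling without slipping gives ω = v/R, so the total kinetic energy is ½Mv² + ½Iω² = ½(1+k)Mv² = (7/10)Mv².
Energy conservation Mgh = ½(1+k)Mv² gives v = √(2gh/(1+k)) = √(2 × 9.81 × 1.63 / 1.4) = 4.779 m/s.
Then ω = v/R = 4.779 / 0.043 ≈ 111 rad/s.

ω ≈ 111 rad/s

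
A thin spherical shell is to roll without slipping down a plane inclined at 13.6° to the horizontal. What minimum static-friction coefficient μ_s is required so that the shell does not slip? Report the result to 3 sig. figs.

μ_min ≈ 0.0968

Here I = (2/3)MR², so the shape factor k = I/(MR²) = 2/3.
Newton's second law down the slope: Mg sinθ − f = Ma. The torque equation fR = Iα (with α = a/R) gives f = kMa.
These give a = g sinθ/(1+k) and the required friction f = kMg sinθ/(1+k).
The normal force is N = Mg cosθ, so μ_min = f/N = k tanθ/(1+k).
μ_min = (2/3) × tan13.6° / 1.667 ≈ 0.0968.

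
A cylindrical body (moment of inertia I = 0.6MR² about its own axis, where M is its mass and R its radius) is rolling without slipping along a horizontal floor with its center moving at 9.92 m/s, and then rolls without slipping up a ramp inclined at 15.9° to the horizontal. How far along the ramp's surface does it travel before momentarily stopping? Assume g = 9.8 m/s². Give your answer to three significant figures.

With I = 0.6MR², the ratio k = I/(MR²) is 0.6.
Rolling without slipping gives ω = v/R, so the total kinetic energy is ½Mv² + ½Iω² = ½(1+k)Mv² = (4/5)Mv².
Setting this equal to Mgh gives the vertical rise h = (1+k)v₀²/(2g) = 1.6×9.92²/(2×9.8) = 8.033 m.
Along the incline, d = h/sinθ = 8.033/sin15.9° ≈ 29.3 m.

d ≈ 29.3 m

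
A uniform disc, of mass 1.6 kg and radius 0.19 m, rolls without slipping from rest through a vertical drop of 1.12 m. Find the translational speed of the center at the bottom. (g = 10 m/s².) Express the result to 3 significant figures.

The moment of inertia is (1/2)MR², giving k ≡ I/(MR²) = 0.5.
Rolling without slipping gives ω = v/R, so the total kinetic energy is ½Mv² + ½Iω² = ½(1+k)Mv² = (3/4)Mv².
Energy conservation: Mgh = (3/4)Mv², so v = √(2gh/(1+k)) = √(2 × 10 × 1.12 / 1.5) ≈ 3.86 m/s.

v ≈ 3.86 m/s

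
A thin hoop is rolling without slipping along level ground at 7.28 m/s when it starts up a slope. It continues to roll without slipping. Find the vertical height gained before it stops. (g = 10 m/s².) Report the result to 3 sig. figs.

Here I = MR², so the shape factor k = I/(MR²) = 1.
Rolling without slipping gives ω = v/R, so the total kinetic energy is ½Mv² + ½Iω² = ½(1+k)Mv² = Mv².
At the top the kinetic energy is zero, so Mv₀² = Mgh.
Thus h = (1+k)v₀²/(2g) = 2 × 7.28² / (2 × 10) ≈ 5.30 m.

h ≈ 5.30 m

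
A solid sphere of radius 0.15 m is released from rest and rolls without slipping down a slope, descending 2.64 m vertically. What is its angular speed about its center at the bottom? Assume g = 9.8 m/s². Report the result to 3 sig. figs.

With I = (2/5)MR², the ratio k = I/(MR²) is 0.4.
Rolling without slipping gives ω = v/R, so the total kinetic energy is ½Mv² + ½Iω² = ½(1+k)Mv² = (7/10)Mv².
Energy conservation Mgh = ½(1+k)Mv² gives v = √(2gh/(1+k)) = √(2 × 9.8 × 2.64 / 1.4) = 6.079 m/s.
The angular speed follows from ω = v/R = 6.079/0.15 ≈ 40.5 rad/s.

ω ≈ 40.5 rad/s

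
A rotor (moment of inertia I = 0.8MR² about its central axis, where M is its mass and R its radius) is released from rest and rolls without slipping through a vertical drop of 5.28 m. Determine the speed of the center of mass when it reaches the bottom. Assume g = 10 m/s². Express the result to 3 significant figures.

v ≈ 7.66 m/s

With I = 0.8MR², the ratio k = I/(MR²) is 0.8.
Pure rolling means v = ωR; then KE = ½Mv² + ½I(v/R)² = ½(1+k)Mv² = (9/10)Mv².
Energy conservation: Mgh = (9/10)Mv², so v = √(2gh/(1+k)) = √(2 × 10 × 5.28 / 1.8) ≈ 7.66 m/s.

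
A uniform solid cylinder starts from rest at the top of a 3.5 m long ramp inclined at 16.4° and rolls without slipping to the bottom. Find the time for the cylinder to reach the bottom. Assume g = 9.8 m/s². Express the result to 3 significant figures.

t ≈ 1.95 s

Here I = (1/2)MR², so the shape factor k = I/(MR²) = 0.5.
Translational: Mg sinθ − f = Ma. Rotational about the CM: fR = Iα = kMRa, so f = kMa.
Hence a = g sinθ/(1+k) = 9.8×sin16.4°/1.5 = 1.845 m/s².
With constant a from rest, t = √(2L/a) = √(2·3.5/1.845) ≈ 1.95 s.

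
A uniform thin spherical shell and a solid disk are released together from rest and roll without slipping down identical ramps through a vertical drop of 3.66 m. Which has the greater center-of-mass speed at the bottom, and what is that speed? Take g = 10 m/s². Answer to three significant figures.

For rolling without slipping, Mgh = ½(1+k)Mv² where k = I/(MR²), so v = √(2gh/(1+k)).
Uniform thin spherical shell: k = 2/3, giving v = √(2×10×3.66/1.667) = 6.627 m/s.
Solid disk: k = 0.5, giving v = √(2×10×3.66/1.5) = 6.986 m/s.
The smaller k wins: the solid disk, at ≈ 6.99 m/s.

the solid disk, at v ≈ 6.99 m/s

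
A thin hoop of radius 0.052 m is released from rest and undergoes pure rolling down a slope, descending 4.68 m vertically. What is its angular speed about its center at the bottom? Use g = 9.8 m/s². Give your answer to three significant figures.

ω ≈ 130 rad/s

With I = MR², the ratio k = I/(MR²) is 1.
Pure rolling means v = ωR; then KE = ½Mv² + ½I(v/R)² = ½(1+k)Mv² = Mv².
Energy conservation Mgh = ½(1+k)Mv² gives v = √(2gh/(1+k)) = √(2 × 9.8 × 4.68 / 2) = 6.772 m/s.
The angular speed follows from ω = v/R = 6.772/0.052 ≈ 130 rad/s.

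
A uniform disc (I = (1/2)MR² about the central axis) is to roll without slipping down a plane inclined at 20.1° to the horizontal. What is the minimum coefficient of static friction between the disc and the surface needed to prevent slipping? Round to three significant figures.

Here I = (1/2)MR², so the shape factor k = I/(MR²) = 0.5.
Along the incline Mg sinθ − f = Ma, and torque about the center fR = Iα = kMR²(a/R) gives f = kMa.
These give a = g sinθ/(1+k) and the required friction f = kMg sinθ/(1+k).
With N = Mg cosθ, the no-slip condition f ≤ μN gives μ_min = f/N = k tanθ/(1+k).
μ_min = 0.5 × tan20.1° / 1.5 ≈ 0.122.

μ_min ≈ 0.122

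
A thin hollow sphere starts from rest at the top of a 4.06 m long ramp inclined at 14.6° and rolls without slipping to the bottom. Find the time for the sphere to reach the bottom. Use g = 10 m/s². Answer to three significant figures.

Here I = (2/3)MR², so the shape factor k = I/(MR²) = 2/3.
Along the incline Mg sinθ − f = Ma, and torque about the center fR = Iα = kMR²(a/R) gives f = kMa.
Hence a = g sinθ/(1+k) = 10×sin14.6°/1.667 = 1.512 m/s².
With constant a from rest, t = √(2L/a) = √(2·4.06/1.512) ≈ 2.32 s.

t ≈ 2.32 s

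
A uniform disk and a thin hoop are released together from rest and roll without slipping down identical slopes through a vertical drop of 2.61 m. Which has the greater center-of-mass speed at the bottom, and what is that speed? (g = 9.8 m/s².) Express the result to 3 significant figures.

For rolling without slipping, Mgh = ½(1+k)Mv² where k = I/(MR²), so v = √(2gh/(1+k)).
Uniform disk: k = 0.5, giving v = √(2×9.8×2.61/1.5) = 5.84 m/s.
Thin hoop: k = 1, giving v = √(2×9.8×2.61/2) = 5.057 m/s.
The smaller k wins: the uniform disk, at ≈ 5.84 m/s.

the uniform disk, at v ≈ 5.84 m/s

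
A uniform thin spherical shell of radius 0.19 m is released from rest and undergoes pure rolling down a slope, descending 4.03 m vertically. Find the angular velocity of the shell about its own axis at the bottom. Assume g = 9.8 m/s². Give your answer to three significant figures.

The moment of inertia is (2/3)MR², giving k ≡ I/(MR²) = 2/3.
Since it rolls without slipping, ω = v/R and KE = ½Mv² + ½Iω² = ½(1+k)Mv² = (5/6)Mv².
Energy conservation Mgh = ½(1+k)Mv² gives v = √(2gh/(1+k)) = √(2 × 9.8 × 4.03 / 1.667) = 6.884 m/s.
The angular speed follows from ω = v/R = 6.884/0.19 ≈ 36.2 rad/s.

ω ≈ 36.2 rad/s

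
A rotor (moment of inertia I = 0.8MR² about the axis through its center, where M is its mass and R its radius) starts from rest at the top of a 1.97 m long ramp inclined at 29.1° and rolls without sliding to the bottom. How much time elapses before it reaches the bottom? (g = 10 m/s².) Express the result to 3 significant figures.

Here I = 0.8MR², so the shape factor k = I/(MR²) = 0.8.
Newton's second law down the slope: Mg sinθ − f = Ma. The torque equation fR = Iα (with α = a/R) gives f = kMa.
Hence a = g sinθ/(1+k) = 10×sin29.1°/1.8 = 2.702 m/s².
With constant a from rest, t = √(2L/a) = √(2·1.97/2.702) ≈ 1.21 s.

t ≈ 1.21 s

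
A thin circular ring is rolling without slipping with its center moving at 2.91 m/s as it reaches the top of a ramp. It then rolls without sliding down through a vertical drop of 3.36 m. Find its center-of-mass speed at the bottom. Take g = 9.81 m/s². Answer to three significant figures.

v ≈ 6.44 m/s

For this body I = MR², i.e. k = I/(MR²) = 1.
Pure rolling means v = ωR; then KE = ½Mv² + ½I(v/R)² = ½(1+k)Mv² = Mv².
Conserving energy between top and bottom: Mv² = Mv₀² + Mgh, hence v² = v₀² + 2gh/(1+k).
v = √(2.91² + 2×9.81×3.36/2) = √41.43 ≈ 6.44 m/s.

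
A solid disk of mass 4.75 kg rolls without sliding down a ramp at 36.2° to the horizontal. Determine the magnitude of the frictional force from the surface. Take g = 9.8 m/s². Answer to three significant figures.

The moment of inertia is (1/2)MR², giving k ≡ I/(MR²) = 0.5.
Newton's second law down the slope: Mg sinθ − f = Ma. The torque equation fR = Iα (with α = a/R) gives f = kMa.
Combining, a = g sinθ/(1+k) and f = kMa = kMg sinθ/(1+k).
f = 0.5 × 4.75 × 9.8 × sin36.2° / 1.5 ≈ 9.16 N.

f ≈ 9.16 N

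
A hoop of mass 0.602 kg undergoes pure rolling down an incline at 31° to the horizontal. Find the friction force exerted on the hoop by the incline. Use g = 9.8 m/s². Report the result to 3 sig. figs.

f ≈ 1.52 N

The moment of inertia is MR², giving k ≡ I/(MR²) = 1.
Newton's second law down the slope: Mg sinθ − f = Ma. The torque equation fR = Iα (with α = a/R) gives f = kMa.
Combining, a = g sinθ/(1+k) and f = kMa = kMg sinθ/(1+k).
f = 1 × 0.602 × 9.8 × sin31° / 2 ≈ 1.52 N.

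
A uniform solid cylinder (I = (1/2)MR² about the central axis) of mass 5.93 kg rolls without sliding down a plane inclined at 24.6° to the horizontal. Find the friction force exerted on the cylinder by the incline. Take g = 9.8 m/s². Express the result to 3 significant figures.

With I = (1/2)MR², the ratio k = I/(MR²) is 0.5.
Newton's second law down the slope: Mg sinθ − f = Ma. The torque equation fR = Iα (with α = a/R) gives f = kMa.
Combining, a = g sinθ/(1+k) and f = kMa = kMg sinθ/(1+k).
f = 0.5 × 5.93 × 9.8 × sin24.6° / 1.5 ≈ 8.06 N.

f ≈ 8.06 N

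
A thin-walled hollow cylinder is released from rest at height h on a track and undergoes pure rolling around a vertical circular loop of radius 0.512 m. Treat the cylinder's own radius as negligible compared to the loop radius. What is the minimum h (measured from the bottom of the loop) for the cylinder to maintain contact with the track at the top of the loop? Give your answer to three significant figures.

Here I = MR², so the shape factor k = I/(MR²) = 1.
At the top, contact is just lost when gravity alone supplies the centripetal force: Mg = Mv_top²/r, i.e. v_top² = gr.
With ω = v/R, the kinetic energy at speed v is ½(1+k)Mv² = Mv².
Energy conservation from release (height h) to the top (height 2r): Mgh = Mg(2r) + M·gr.
Thus h_min = 2r + (1+k)r/2 = r(2 + 2/2) = 0.512 × 3 ≈ 1.54 m.

h_min ≈ 1.54 m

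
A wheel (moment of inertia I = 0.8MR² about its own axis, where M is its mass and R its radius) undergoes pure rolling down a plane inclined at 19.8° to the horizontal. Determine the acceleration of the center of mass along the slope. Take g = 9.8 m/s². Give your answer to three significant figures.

a ≈ 1.84 m/s²

For this body I = 0.8MR², i.e. k = I/(MR²) = 0.8.
Translational: Mg sinθ − f = Ma. Rotational about the CM: fR = Iα = kMRa, so f = kMa.
Eliminating f: Mg sinθ = (1+k)Ma, so a = g sinθ/(1+k) = 9.8 × sin19.8° / 1.8 ≈ 1.84 m/s².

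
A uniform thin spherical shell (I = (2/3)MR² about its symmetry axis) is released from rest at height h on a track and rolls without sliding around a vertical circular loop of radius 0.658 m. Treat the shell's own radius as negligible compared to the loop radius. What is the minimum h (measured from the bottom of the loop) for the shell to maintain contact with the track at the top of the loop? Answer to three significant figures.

h_min ≈ 1.86 m

With I = (2/3)MR², the ratio k = I/(MR²) is 2/3.
At the top, contact is just lost when gravity alone supplies the centripetal force: Mg = Mv_top²/r, i.e. v_top² = gr.
With ω = v/R, the kinetic energy at speed v is ½(1+k)Mv² = (5/6)Mv².
Energy conservation from release (height h) to the top (height 2r): Mgh = Mg(2r) + (5/6)M·gr.
Thus h_min = 2r + (1+k)r/2 = r(2 + 1.667/2) = 0.658 × 2.833 ≈ 1.86 m.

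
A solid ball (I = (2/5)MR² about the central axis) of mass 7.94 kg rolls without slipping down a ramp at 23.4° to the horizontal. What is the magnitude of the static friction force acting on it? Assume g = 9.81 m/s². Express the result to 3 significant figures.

f ≈ 8.84 N

With I = (2/5)MR², the ratio k = I/(MR²) is 0.4.
Translational: Mg sinθ − f = Ma. Rotational about the CM: fR = Iα = kMRa, so f = kMa.
Combining, a = g sinθ/(1+k) and f = kMa = kMg sinθ/(1+k).
f = 0.4 × 7.94 × 9.81 × sin23.4° / 1.4 ≈ 8.84 N.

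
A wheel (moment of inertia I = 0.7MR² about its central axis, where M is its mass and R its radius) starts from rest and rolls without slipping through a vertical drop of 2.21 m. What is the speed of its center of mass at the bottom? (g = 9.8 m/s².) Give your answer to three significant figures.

With I = 0.7MR², the ratio k = I/(MR²) is 0.7.
The rolling condition ω = v/R makes the rotational term ½I(v/R)² = ½kMv², so KE_total = ½(1+k)Mv² = (17/20)Mv².
Setting Mgh = (17/20)Mv² gives v = √(2gh/(1+k)) = √(2·9.8·2.21/1.7) ≈ 5.05 m/s.

v ≈ 5.05 m/s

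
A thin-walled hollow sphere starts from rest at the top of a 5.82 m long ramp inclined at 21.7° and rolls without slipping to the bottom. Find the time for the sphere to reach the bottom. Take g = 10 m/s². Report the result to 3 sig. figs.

t ≈ 2.29 s

Here I = (2/3)MR², so the shape factor k = I/(MR²) = 2/3.
Newton's second law down the slope: Mg sinθ − f = Ma. The torque equation fR = Iα (with α = a/R) gives f = kMa.
Hence a = g sinθ/(1+k) = 10×sin21.7°/1.667 = 2.218 m/s².
Starting from rest, L = ½at², so t = √(2L/a) = √(2×5.82/2.218) ≈ 2.29 s.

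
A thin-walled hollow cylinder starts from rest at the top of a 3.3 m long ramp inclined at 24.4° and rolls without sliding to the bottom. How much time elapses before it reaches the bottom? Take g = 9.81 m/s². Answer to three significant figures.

Here I = MR², so the shape factor k = I/(MR²) = 1.
Along the incline Mg sinθ − f = Ma, and torque about the center fR = Iα = kMR²(a/R) gives f = kMa.
Hence a = g sinθ/(1+k) = 9.81×sin24.4°/2 = 2.026 m/s².
Starting from rest, L = ½at², so t = √(2L/a) = √(2×3.3/2.026) ≈ 1.80 s.

t ≈ 1.80 s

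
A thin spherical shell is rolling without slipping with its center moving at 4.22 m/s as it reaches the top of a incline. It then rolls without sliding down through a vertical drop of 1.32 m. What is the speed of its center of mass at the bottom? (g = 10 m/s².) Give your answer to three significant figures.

v ≈ 5.80 m/s

Here I = (2/3)MR², so the shape factor k = I/(MR²) = 2/3.
Rolling without slipping gives ω = v/R, so the total kinetic energy is ½Mv² + ½Iω² = ½(1+k)Mv² = (5/6)Mv².
Conserving energy between top and bottom: (5/6)Mv² = (5/6)Mv₀² + Mgh, hence v² = v₀² + 2gh/(1+k).
v = √(4.22² + 2×10×1.32/1.667) = √33.65 ≈ 5.80 m/s.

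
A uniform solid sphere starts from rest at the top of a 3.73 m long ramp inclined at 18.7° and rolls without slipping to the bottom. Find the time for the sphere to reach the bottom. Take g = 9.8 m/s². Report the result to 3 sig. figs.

For this body I = (2/5)MR², i.e. k = I/(MR²) = 0.4.
Along the incline Mg sinθ − f = Ma, and torque about the center fR = Iα = kMR²(a/R) gives f = kMa.
Hence a = g sinθ/(1+k) = 9.8×sin18.7°/1.4 = 2.244 m/s².
Starting from rest, L = ½at², so t = √(2L/a) = √(2×3.73/2.244) ≈ 1.82 s.

t ≈ 1.82 s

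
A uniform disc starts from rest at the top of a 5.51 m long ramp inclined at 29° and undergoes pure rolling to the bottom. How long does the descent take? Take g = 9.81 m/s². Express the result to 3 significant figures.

t ≈ 1.86 s

For this body I = (1/2)MR², i.e. k = I/(MR²) = 0.5.
Translational: Mg sinθ − f = Ma. Rotational about the CM: fR = Iα = kMRa, so f = kMa.
Hence a = g sinθ/(1+k) = 9.81×sin29°/1.5 = 3.171 m/s².
With constant a from rest, t = √(2L/a) = √(2·5.51/3.171) ≈ 1.86 s.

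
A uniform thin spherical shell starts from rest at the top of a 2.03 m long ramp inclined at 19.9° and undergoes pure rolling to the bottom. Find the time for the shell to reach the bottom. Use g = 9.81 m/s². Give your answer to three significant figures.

t ≈ 1.42 s

For this body I = (2/3)MR², i.e. k = I/(MR²) = 2/3.
Translational: Mg sinθ − f = Ma. Rotational about the CM: fR = Iα = kMRa, so f = kMa.
Hence a = g sinθ/(1+k) = 9.81×sin19.9°/1.667 = 2.003 m/s².
With constant a from rest, t = √(2L/a) = √(2·2.03/2.003) ≈ 1.42 s.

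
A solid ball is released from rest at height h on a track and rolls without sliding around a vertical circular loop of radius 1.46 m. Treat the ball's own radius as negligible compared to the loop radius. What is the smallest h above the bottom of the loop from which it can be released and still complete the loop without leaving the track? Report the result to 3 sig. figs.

Here I = (2/5)MR², so the shape factor k = I/(MR²) = 0.4.
At the top, contact is just lost when gravity alone supplies the centripetal force: Mg = Mv_top²/r, i.e. v_top² = gr.
With ω = v/R, the kinetic energy at speed v is ½(1+k)Mv² = (7/10)Mv².
Energy conservation from release (height h) to the top (height 2r): Mgh = Mg(2r) + (7/10)M·gr.
Thus h_min = 2r + (1+k)r/2 = r(2 + 1.4/2) = 1.46 × 2.7 ≈ 3.94 m.

h_min ≈ 3.94 m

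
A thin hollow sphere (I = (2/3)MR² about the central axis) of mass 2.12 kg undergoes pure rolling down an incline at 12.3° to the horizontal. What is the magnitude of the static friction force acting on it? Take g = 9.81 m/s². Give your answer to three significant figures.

f ≈ 1.77 N

For this body I = (2/3)MR², i.e. k = I/(MR²) = 2/3.
Along the incline Mg sinθ − f = Ma, and torque about the center fR = Iα = kMR²(a/R) gives f = kMa.
Combining, a = g sinθ/(1+k) and f = kMa = kMg sinθ/(1+k).
f = (2/3) × 2.12 × 9.81 × sin12.3° / 1.667 ≈ 1.77 N.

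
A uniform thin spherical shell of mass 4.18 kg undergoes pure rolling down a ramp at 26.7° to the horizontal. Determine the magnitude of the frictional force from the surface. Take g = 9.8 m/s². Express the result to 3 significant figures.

f ≈ 7.36 N

With I = (2/3)MR², the ratio k = I/(MR²) is 2/3.
Translational: Mg sinθ − f = Ma. Rotational about the CM: fR = Iα = kMRa, so f = kMa.
Combining, a = g sinθ/(1+k) and f = kMa = kMg sinθ/(1+k).
f = (2/3) × 4.18 × 9.8 × sin26.7° / 1.667 ≈ 7.36 N.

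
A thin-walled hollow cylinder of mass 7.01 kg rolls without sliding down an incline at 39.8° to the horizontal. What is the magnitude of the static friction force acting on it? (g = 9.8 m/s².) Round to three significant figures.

The moment of inertia is MR², giving k ≡ I/(MR²) = 1.
Translational: Mg sinθ − f = Ma. Rotational about the CM: fR = Iα = kMRa, so f = kMa.
Combining, a = g sinθ/(1+k) and f = kMa = kMg sinθ/(1+k).
f = 1 × 7.01 × 9.8 × sin39.8° / 2 ≈ 22.0 N.

f ≈ 22.0 N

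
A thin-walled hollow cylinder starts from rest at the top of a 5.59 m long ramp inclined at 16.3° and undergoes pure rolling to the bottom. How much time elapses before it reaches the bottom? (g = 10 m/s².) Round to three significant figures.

For this body I = MR², i.e. k = I/(MR²) = 1.
Along the incline Mg sinθ − f = Ma, and torque about the center fR = Iα = kMR²(a/R) gives f = kMa.
Hence a = g sinθ/(1+k) = 10×sin16.3°/2 = 1.403 m/s².
Starting from rest, L = ½at², so t = √(2L/a) = √(2×5.59/1.403) ≈ 2.82 s.

t ≈ 2.82 s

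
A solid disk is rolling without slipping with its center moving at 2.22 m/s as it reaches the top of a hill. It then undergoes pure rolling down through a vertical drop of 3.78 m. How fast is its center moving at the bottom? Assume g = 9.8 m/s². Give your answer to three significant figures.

With I = (1/2)MR², the ratio k = I/(MR²) is 0.5.
Rolling without slipping gives ω = v/R, so the total kinetic energy is ½Mv² + ½Iω² = ½(1+k)Mv² = (3/4)Mv².
Energy conservation: (3/4)Mv₀² + Mgh = (3/4)Mv², so v² = v₀² + 2gh/(1+k).
v = √(2.22² + 2×9.8×3.78/1.5) = √54.32 ≈ 7.37 m/s.

v ≈ 7.37 m/s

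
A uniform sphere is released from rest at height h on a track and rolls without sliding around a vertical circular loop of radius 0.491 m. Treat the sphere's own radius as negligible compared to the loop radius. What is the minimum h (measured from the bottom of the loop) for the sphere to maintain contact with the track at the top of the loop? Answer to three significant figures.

The moment of inertia is (2/5)MR², giving k ≡ I/(MR²) = 0.4.
At the top, contact is just lost when gravity alone supplies the centripetal force: Mg = Mv_top²/r, i.e. v_top² = gr.
With ω = v/R, the kinetic energy at speed v is ½(1+k)Mv² = (7/10)Mv².
Energy conservation from release (height h) to the top (height 2r): Mgh = Mg(2r) + (7/10)M·gr.
Thus h_min = 2r + (1+k)r/2 = r(2 + 1.4/2) = 0.491 × 2.7 ≈ 1.33 m.

h_min ≈ 1.33 m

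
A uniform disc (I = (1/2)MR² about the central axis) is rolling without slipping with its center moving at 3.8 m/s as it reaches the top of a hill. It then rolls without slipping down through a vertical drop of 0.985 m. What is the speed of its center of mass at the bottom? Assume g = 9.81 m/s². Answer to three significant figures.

Here I = (1/2)MR², so the shape factor k = I/(MR²) = 0.5.
Since it rolls without slipping, ω = v/R and KE = ½Mv² + ½Iω² = ½(1+k)Mv² = (3/4)Mv².
Energy conservation: (3/4)Mv₀² + Mgh = (3/4)Mv², so v² = v₀² + 2gh/(1+k).
v = √(3.8² + 2×9.81×0.985/1.5) = √27.32 ≈ 5.23 m/s.

v ≈ 5.23 m/s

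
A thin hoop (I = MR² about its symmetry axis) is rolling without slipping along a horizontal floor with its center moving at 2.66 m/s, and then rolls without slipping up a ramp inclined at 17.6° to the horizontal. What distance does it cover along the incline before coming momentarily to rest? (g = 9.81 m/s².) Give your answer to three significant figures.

With I = MR², the ratio k = I/(MR²) is 1.
Rolling without slipping gives ω = v/R, so the total kinetic energy is ½Mv² + ½Iω² = ½(1+k)Mv² = Mv².
Setting this equal to Mgh gives the vertical rise h = (1+k)v₀²/(2g) = 2×2.66²/(2×9.81) = 0.7213 m.
Along the incline, d = h/sinθ = 0.7213/sin17.6° ≈ 2.39 m.

d ≈ 2.39 m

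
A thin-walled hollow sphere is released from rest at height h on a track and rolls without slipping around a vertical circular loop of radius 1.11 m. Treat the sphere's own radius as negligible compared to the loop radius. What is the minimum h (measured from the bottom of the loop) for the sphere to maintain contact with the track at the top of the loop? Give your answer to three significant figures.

The moment of inertia is (2/3)MR², giving k ≡ I/(MR²) = 2/3.
At the top, contact is just lost when gravity alone supplies the centripetal force: Mg = Mv_top²/r, i.e. v_top² = gr.
With ω = v/R, the kinetic energy at speed v is ½(1+k)Mv² = (5/6)Mv².
Energy conservation from release (height h) to the top (height 2r): Mgh = Mg(2r) + (5/6)M·gr.
Thus h_min = 2r + (1+k)r/2 = r(2 + 1.667/2) = 1.11 × 2.833 ≈ 3.15 m.

h_min ≈ 3.15 m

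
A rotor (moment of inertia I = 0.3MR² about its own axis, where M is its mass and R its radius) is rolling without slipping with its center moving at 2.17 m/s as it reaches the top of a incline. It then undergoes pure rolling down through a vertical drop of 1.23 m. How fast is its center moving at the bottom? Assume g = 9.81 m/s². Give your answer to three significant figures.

With I = 0.3MR², the ratio k = I/(MR²) is 0.3.
Pure rolling means v = ωR; then KE = ½Mv² + ½I(v/R)² = ½(1+k)Mv² = (13/20)Mv².
Conserving energy between top and bottom: (13/20)Mv² = (13/20)Mv₀² + Mgh, hence v² = v₀² + 2gh/(1+k).
v = √(2.17² + 2×9.81×1.23/1.3) = √23.27 ≈ 4.82 m/s.

v ≈ 4.82 m/s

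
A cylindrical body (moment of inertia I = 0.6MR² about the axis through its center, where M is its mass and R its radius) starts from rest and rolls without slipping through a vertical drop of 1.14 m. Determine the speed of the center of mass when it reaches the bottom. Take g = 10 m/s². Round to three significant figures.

For this body I = 0.6MR², i.e. k = I/(MR²) = 0.6.
Pure rolling means v = ωR; then KE = ½Mv² + ½I(v/R)² = ½(1+k)Mv² = (4/5)Mv².
Setting Mgh = (4/5)Mv² gives v = √(2gh/(1+k)) = √(2·10·1.14/1.6) ≈ 3.77 m/s.

v ≈ 3.77 m/s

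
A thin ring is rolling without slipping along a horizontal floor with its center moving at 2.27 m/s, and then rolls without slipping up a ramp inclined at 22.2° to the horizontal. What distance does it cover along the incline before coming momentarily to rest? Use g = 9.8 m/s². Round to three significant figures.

Here I = MR², so the shape factor k = I/(MR²) = 1.
The rolling condition ω = v/R makes the rotational term ½I(v/R)² = ½kMv², so KE_total = ½(1+k)Mv² = Mv².
Setting this equal to Mgh gives the vertical rise h = (1+k)v₀²/(2g) = 2×2.27²/(2×9.8) = 0.5258 m.
The distance along the slope is d = h/sinθ = 0.5258/sin22.2° ≈ 1.39 m.

d ≈ 1.39 m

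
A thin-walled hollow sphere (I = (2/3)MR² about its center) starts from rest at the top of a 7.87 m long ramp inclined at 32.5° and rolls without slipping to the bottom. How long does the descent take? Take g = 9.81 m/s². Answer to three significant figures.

t ≈ 2.23 s

For this body I = (2/3)MR², i.e. k = I/(MR²) = 2/3.
Translational: Mg sinθ − f = Ma. Rotational about the CM: fR = Iα = kMRa, so f = kMa.
Hence a = g sinθ/(1+k) = 9.81×sin32.5°/1.667 = 3.163 m/s².
With constant a from rest, t = √(2L/a) = √(2·7.87/3.163) ≈ 2.23 s.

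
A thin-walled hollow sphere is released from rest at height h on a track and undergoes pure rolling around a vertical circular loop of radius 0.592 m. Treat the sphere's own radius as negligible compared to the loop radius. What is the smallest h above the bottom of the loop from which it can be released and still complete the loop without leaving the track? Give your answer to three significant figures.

h_min ≈ 1.68 m

The moment of inertia is (2/3)MR², giving k ≡ I/(MR²) = 2/3.
At the top of the loop, the minimum-contact condition is Mg = Mv_top²/r, so v_top² = gr.
With ω = v/R, the kinetic energy at speed v is ½(1+k)Mv² = (5/6)Mv².
Energy conservation from release (height h) to the top (height 2r): Mgh = Mg(2r) + (5/6)M·gr.
Thus h_min = 2r + (1+k)r/2 = r(2 + 1.667/2) = 0.592 × 2.833 ≈ 1.68 m.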